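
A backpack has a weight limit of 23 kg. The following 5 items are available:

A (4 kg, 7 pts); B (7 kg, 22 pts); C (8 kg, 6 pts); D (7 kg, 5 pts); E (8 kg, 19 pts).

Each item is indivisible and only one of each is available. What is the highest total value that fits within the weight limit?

48 pts

Check high-value combinations within 23 kg:
- A+B+E: weight 4+7+8=19, value 7+22+19=48
- B+C+E: weight 7+8+8=23, value 22+6+19=47
- B+D+E: weight 7+7+8=22, value 22+5+19=46
- B+E: weight 7+8=15, value 22+19=41
Best: 48 pts.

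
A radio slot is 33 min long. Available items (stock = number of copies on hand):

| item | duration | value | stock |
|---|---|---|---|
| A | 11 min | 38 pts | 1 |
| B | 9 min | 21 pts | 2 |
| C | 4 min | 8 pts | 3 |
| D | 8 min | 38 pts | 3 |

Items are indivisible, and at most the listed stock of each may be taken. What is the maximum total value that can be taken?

Top feasible selections:
- 1×B + 3×D: duration 33, value 135
- 2×C + 3×D: duration 32, value 130
- 1×C + 3×D: duration 28, value 122
- 1×A + 1×C + 2×D: duration 31, value 122
Best: 135 pts.

135 pts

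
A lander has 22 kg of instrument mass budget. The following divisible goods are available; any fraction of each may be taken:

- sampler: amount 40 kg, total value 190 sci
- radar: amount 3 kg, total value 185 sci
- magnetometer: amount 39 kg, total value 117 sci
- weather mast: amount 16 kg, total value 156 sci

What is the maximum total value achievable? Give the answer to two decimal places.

355.25

Take in order of value per unit:
- radar (185/3 per unit): all 3 → value 185, running total 185.00
- weather mast (156/16 per unit): all 16 → value 156, running total 341.00
- sampler (190/40 per unit): 3 of 40 → value 3×190/40 = 14.2500, running total 355.25
Total 355.25.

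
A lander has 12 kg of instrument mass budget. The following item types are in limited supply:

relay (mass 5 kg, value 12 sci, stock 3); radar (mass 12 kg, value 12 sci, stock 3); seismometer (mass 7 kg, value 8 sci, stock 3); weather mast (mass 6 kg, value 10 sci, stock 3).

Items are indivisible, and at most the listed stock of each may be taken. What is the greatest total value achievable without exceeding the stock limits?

24 sci

Top feasible selections:
- 2×relay: mass 10, value 24
- 1×relay + 1×weather mast: mass 11, value 22
- 2×weather mast: mass 12, value 20
Best: 24 sci.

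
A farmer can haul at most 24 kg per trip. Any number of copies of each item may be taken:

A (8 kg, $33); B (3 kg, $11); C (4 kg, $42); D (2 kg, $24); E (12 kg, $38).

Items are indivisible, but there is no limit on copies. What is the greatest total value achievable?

$288

Best value-per-unit is D at 24/2, and filling with it alone uses weight 12×2=24. No mix of the others beats 12×24 = 288.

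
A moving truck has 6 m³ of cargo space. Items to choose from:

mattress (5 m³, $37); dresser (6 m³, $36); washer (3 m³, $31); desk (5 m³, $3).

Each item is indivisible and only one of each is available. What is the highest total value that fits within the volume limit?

$37

Check high-value combinations within 6 m³:
- mattress: volume 5, value 37
- dresser: volume 6, value 36
- washer: volume 3, value 31
- desk: volume 5, value 3
Best: $37.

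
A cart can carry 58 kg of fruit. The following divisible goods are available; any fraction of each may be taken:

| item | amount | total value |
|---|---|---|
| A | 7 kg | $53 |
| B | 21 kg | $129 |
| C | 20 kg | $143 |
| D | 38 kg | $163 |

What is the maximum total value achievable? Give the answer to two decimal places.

367.89

Take in order of value per unit:
- A (53/7 per unit): all 7 → value 53, running total 53.00
- C (143/20 per unit): all 20 → value 143, running total 196.00
- B (129/21 per unit): all 21 → value 129, running total 325.00
- D (163/38 per unit): 10 of 38 → value 10×163/38 = 42.8947, running total 367.89
Total 367.89.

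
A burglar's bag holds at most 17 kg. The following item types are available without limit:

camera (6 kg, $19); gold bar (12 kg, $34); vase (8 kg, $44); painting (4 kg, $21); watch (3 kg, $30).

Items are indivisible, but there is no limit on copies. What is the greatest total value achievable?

$150

Best value-per-unit is watch at 30/3, and filling with it alone uses weight 5×3=15. No mix of the others beats 5×30 = 150.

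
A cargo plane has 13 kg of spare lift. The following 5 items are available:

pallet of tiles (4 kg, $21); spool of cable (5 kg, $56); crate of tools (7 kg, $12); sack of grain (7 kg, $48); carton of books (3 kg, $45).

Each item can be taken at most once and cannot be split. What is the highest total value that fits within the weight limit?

Check high-value combinations within 13 kg:
- pallet of tiles+spool of cable+carton of books: weight 4+5+3=12, value 21+56+45=122
- spool of cable+sack of grain: weight 5+7=12, value 56+48=104
- spool of cable+carton of books: weight 5+3=8, value 56+45=101
- sack of grain+carton of books: weight 7+3=10, value 48+45=93
- pallet of tiles+spool of cable: weight 4+5=9, value 21+56=77
Best: $122.

$122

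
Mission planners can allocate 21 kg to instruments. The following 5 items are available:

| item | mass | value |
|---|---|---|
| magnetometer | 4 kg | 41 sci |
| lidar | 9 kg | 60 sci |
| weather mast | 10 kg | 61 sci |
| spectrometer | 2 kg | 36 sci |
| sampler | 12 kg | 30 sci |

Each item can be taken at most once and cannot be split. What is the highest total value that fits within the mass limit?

157 sci

This is a 0/1 knapsack; check combinations near the capacity.
- lidar+weather mast+spectrometer: mass 9+10+2=21, value 60+61+36=157
- magnetometer+weather mast+spectrometer: mass 4+10+2=16, value 41+61+36=138
- magnetometer+lidar+spectrometer: mass 4+9+2=15, value 41+60+36=137
- lidar+weather mast: mass 9+10=19, value 60+61=121
Best: 157 sci.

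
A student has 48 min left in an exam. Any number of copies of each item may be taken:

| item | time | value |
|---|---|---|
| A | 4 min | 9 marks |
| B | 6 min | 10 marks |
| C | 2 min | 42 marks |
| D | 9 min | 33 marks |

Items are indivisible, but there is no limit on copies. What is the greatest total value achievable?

Best value-per-unit is C at 42/2, and filling with it alone uses time 24×2=48. No mix of the others beats 24×42 = 1008.

1008 marks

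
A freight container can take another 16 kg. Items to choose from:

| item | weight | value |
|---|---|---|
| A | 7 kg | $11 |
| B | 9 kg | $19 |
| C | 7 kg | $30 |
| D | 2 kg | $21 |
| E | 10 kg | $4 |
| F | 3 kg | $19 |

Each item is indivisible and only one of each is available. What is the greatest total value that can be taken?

$70

This is a 0/1 knapsack; check combinations near the capacity.
- C+D+F: weight 7+2+3=12, value 30+21+19=70
- A+C+D: weight 7+7+2=16, value 11+30+21=62
- B+D+F: weight 9+2+3=14, value 19+21+19=59
Best: $70.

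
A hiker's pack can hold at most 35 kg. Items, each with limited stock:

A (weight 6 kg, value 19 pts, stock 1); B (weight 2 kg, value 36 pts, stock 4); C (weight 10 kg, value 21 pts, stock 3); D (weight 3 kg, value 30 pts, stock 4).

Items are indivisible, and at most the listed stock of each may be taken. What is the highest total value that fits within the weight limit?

Top feasible selections:
- 4×B + 1×C + 4×D: weight 30, value 285
- 1×A + 4×B + 4×D: weight 26, value 283
- 1×A + 4×B + 1×C + 3×D: weight 33, value 274
- 1×A + 3×B + 1×C + 4×D: weight 34, value 268
Best: 285 pts.

285 pts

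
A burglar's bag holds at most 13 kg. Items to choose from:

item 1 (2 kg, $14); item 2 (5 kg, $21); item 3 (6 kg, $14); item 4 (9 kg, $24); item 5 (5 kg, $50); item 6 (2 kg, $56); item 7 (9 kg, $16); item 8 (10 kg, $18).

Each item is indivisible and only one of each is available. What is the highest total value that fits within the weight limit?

$127

This is a 0/1 knapsack; check combinations near the capacity.
- item 2+item 5+item 6: weight 5+5+2=12, value 21+50+56=127
- item 1+item 5+item 6: weight 2+5+2=9, value 14+50+56=120
- item 3+item 5+item 6: weight 6+5+2=13, value 14+50+56=120
Best: $127.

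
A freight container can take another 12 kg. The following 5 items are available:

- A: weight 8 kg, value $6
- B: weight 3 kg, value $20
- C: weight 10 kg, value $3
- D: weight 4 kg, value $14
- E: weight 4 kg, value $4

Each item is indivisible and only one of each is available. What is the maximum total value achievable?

$38

Check high-value combinations within 12 kg:
- B+D+E: weight 3+4+4=11, value 20+14+4=38
- B+D: weight 3+4=7, value 20+14=34
- A+B: weight 8+3=11, value 6+20=26
- B+E: weight 3+4=7, value 20+4=24
Best: $38.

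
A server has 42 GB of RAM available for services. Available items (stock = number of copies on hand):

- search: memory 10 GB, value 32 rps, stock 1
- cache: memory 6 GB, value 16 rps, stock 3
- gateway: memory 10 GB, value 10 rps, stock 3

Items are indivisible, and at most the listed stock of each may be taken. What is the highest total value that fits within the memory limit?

90 rps

Top feasible selections:
- 1×search + 3×cache + 1×gateway: memory 38, value 90
- 1×search + 2×cache + 2×gateway: memory 42, value 84
Best: 90 rps.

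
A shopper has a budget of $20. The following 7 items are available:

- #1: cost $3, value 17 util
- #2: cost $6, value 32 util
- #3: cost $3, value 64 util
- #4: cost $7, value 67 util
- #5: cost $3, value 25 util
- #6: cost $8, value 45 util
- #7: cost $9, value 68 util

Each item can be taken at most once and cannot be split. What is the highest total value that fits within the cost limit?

199 util

Check high-value combinations within $20:
- #3+#4+#7: cost 3+7+9=19, value 64+67+68=199
- #2+#3+#4+#5: cost 6+3+7+3=19, value 32+64+67+25=188
- #1+#2+#3+#4: cost 3+6+3+7=19, value 17+32+64+67=180
- #3+#6+#7: cost 3+8+9=20, value 64+45+68=177
Best: 199 util.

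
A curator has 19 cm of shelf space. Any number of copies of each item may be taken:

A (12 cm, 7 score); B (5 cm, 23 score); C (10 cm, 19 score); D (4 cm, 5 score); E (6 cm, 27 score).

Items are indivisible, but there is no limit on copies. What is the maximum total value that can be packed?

81 score

Best value-per-unit is B at 23/5; filling with it alone gives 3×23 = 69.
Optimal mix: 3×E → length 18, value 81.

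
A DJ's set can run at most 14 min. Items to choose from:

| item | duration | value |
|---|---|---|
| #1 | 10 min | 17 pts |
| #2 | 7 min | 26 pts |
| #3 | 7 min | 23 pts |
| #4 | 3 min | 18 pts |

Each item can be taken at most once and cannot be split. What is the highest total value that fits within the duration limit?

49 pts

Check high-value combinations within 14 min:
- #2+#3: duration 7+7=14, value 26+23=49
- #2+#4: duration 7+3=10, value 26+18=44
- #3+#4: duration 7+3=10, value 23+18=41
- #1+#4: duration 10+3=13, value 17+18=35
- #2: duration 7, value 26
Best: 49 pts.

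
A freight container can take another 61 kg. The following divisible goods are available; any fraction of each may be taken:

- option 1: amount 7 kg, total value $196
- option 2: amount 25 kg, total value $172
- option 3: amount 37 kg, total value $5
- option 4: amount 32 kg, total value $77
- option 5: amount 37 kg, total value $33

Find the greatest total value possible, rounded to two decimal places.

Take in order of value per unit:
- option 1 (196/7 per unit): all 7 → value 196, running total 196.00
- option 2 (172/25 per unit): all 25 → value 172, running total 368.00
- option 4 (77/32 per unit): 29 of 32 → value 29×77/32 = 69.7813, running total 437.78
Total 437.78.

437.78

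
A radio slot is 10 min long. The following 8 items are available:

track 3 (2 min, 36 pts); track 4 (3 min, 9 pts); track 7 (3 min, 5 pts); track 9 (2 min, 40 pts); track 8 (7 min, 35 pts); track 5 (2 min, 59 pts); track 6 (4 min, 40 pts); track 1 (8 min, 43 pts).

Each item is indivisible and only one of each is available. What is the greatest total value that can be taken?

175 pts

Check high-value combinations within 10 min:
- track 3+track 9+track 5+track 6: duration 2+2+2+4=10, value 36+40+59+40=175
- track 3+track 4+track 9+track 5: duration 2+3+2+2=9, value 36+9+40+59=144
- track 3+track 7+track 9+track 5: duration 2+3+2+2=9, value 36+5+40+59=140
- track 9+track 5+track 6: duration 2+2+4=8, value 40+59+40=139
- track 3+track 9+track 5: duration 2+2+2=6, value 36+40+59=135
Best: 175 pts.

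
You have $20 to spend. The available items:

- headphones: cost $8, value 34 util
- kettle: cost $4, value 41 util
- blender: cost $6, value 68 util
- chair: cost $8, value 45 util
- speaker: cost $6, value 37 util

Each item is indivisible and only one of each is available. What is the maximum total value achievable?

154 util

Check high-value combinations within $20:
- kettle+blender+chair: cost 4+6+8=18, value 41+68+45=154
- blender+chair+speaker: cost 6+8+6=20, value 68+45+37=150
- kettle+blender+speaker: cost 4+6+6=16, value 41+68+37=146
- headphones+kettle+blender: cost 8+4+6=18, value 34+41+68=143
- headphones+blender+speaker: cost 8+6+6=20, value 34+68+37=139
Best: 154 util.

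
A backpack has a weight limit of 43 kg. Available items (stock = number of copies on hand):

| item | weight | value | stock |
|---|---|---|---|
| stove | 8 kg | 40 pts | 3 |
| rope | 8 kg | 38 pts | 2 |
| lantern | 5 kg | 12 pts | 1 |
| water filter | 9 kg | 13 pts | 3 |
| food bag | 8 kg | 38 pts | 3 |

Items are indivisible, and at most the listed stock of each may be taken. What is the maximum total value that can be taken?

Best selections within weight 43 and stock limits:
- 3×stove + 2×food bag: weight 40, value 196
- 3×stove + 1×rope + 1×food bag: weight 40, value 196
- 3×stove + 2×rope: weight 40, value 196
Best: 196 pts.

196 pts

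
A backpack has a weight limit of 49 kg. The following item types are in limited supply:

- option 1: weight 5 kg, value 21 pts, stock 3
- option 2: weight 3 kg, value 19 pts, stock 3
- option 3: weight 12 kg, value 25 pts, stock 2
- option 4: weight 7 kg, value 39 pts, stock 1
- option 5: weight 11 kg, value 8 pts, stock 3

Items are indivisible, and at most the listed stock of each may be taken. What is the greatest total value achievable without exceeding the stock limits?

Top feasible selections:
- 3×option 1 + 3×option 2 + 1×option 3 + 1×option 4: weight 43, value 184
- 2×option 1 + 3×option 2 + 1×option 3 + 1×option 4 + 1×option 5: weight 49, value 171
- 3×option 1 + 1×option 2 + 2×option 3 + 1×option 4: weight 49, value 171
- 3×option 1 + 3×option 2 + 2×option 3: weight 48, value 170
Best: 184 pts.

184 pts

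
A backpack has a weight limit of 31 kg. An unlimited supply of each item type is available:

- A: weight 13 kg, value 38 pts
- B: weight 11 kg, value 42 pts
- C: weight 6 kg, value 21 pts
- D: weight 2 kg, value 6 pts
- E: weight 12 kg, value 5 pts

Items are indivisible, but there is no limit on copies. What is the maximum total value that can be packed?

Best value-per-unit is B at 42/11; filling with it alone gives 2×42 = 84.
Optimal mix: 2×B + 1×C + 1×D → weight 30, value 111.

111 pts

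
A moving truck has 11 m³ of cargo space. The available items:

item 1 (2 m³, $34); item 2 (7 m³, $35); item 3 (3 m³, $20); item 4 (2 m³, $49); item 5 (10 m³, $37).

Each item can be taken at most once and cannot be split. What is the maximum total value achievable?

$118

Check high-value combinations within 11 m³:
- item 1+item 2+item 4: volume 2+7+2=11, value 34+35+49=118
- item 1+item 3+item 4: volume 2+3+2=7, value 34+20+49=103
- item 2+item 4: volume 7+2=9, value 35+49=84
- item 1+item 4: volume 2+2=4, value 34+49=83
- item 3+item 4: volume 3+2=5, value 20+49=69
Best: $118.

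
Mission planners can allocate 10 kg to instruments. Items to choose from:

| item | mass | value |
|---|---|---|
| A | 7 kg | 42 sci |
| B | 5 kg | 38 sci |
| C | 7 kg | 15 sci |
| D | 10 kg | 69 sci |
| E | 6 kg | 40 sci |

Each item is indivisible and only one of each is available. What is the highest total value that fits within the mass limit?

This is a 0/1 knapsack; check combinations near the capacity.
- D: mass 10, value 69
- A: mass 7, value 42
- E: mass 6, value 40
- B: mass 5, value 38
- C: mass 7, value 15
Best: 69 sci.

69 sci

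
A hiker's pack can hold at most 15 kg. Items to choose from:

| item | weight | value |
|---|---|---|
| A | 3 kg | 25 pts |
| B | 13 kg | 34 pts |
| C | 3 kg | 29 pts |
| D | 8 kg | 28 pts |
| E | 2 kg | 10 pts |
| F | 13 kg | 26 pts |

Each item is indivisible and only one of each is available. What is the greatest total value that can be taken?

82 pts

Check high-value combinations within 15 kg:
- A+C+D: weight 3+3+8=14, value 25+29+28=82
- C+D+E: weight 3+8+2=13, value 29+28+10=67
- A+C+E: weight 3+3+2=8, value 25+29+10=64
- A+D+E: weight 3+8+2=13, value 25+28+10=63
- C+D: weight 3+8=11, value 29+28=57
Best: 82 pts.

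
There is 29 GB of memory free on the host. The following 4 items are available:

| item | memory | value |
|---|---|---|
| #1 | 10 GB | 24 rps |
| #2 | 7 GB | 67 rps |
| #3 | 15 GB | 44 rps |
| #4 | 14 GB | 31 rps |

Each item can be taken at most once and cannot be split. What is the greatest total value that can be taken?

111 rps

Check high-value combinations within 29 GB:
- #2+#3: memory 7+15=22, value 67+44=111
- #2+#4: memory 7+14=21, value 67+31=98
- #1+#2: memory 10+7=17, value 24+67=91
- #3+#4: memory 15+14=29, value 44+31=75
- #1+#3: memory 10+15=25, value 24+44=68
Best: 111 rps.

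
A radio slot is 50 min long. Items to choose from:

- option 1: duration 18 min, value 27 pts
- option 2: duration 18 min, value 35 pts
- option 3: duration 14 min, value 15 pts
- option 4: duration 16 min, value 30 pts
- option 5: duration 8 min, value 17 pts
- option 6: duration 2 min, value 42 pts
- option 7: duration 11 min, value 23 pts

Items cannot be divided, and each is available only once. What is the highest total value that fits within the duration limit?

Check high-value combinations within 50 min:
- option 2+option 4+option 6+option 7: duration 18+16+2+11=47, value 35+30+42+23=130
- option 1+option 2+option 6+option 7: duration 18+18+2+11=49, value 27+35+42+23=127
- option 2+option 4+option 5+option 6: duration 18+16+8+2=44, value 35+30+17+42=124
Best: 130 pts.

130 pts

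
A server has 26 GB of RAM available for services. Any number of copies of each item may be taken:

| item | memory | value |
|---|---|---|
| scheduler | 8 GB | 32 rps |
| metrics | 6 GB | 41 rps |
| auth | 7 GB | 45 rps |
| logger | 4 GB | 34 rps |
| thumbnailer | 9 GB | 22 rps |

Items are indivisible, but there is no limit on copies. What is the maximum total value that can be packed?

211 rps

Best value-per-unit is logger at 34/4; filling with it alone gives 6×34 = 204.
Optimal mix: 1×metrics + 5×logger → memory 26, value 211.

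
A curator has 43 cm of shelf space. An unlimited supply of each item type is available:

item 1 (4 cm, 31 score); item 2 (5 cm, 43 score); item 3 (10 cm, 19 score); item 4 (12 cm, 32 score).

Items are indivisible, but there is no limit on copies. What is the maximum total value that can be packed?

Best value-per-unit is item 2 at 43/5; filling with it alone gives 8×43 = 344.
Optimal mix: 2×item 1 + 7×item 2 → length 43, value 363.

363 score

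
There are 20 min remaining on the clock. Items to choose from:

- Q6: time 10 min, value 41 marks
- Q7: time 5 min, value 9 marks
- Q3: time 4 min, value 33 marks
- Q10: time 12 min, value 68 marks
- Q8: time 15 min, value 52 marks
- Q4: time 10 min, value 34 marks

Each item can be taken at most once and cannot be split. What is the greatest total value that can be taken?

101 marks

This is a 0/1 knapsack; check combinations near the capacity.
- Q3+Q10: time 4+12=16, value 33+68=101
- Q3+Q8: time 4+15=19, value 33+52=85
- Q6+Q7+Q3: time 10+5+4=19, value 41+9+33=83
Best: 101 marks.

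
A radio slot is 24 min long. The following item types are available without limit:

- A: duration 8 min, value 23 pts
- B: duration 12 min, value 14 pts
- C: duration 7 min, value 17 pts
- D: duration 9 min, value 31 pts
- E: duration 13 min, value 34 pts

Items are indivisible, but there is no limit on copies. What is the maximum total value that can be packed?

71 pts

Best value-per-unit is D at 31/9; filling with it alone gives 2×31 = 62.
Optimal mix: 1×A + 1×C + 1×D → duration 24, value 71.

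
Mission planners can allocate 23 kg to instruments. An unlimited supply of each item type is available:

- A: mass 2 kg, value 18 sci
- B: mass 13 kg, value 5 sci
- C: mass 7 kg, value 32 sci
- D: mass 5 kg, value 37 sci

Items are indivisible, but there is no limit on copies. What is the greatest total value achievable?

199 sci

Best value-per-unit is A at 18/2; filling with it alone gives 11×18 = 198.
Optimal mix: 9×A + 1×D → mass 23, value 199.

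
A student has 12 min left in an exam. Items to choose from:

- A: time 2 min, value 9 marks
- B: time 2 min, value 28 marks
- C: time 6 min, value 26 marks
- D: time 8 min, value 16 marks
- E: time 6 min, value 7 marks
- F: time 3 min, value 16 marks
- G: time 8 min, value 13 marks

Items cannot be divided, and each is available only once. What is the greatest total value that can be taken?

This is a 0/1 knapsack; check combinations near the capacity.
- B+C+F: time 2+6+3=11, value 28+26+16=70
- A+B+C: time 2+2+6=10, value 9+28+26=63
- B+C: time 2+6=8, value 28+26=54
- A+B+F: time 2+2+3=7, value 9+28+16=53
Best: 70 marks.

70 marks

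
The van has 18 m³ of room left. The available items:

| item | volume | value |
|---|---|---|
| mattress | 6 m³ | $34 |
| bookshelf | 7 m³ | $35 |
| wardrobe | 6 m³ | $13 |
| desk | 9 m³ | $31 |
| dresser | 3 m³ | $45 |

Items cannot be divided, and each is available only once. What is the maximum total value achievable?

Check high-value combinations within 18 m³:
- mattress+bookshelf+dresser: volume 6+7+3=16, value 34+35+45=114
- mattress+desk+dresser: volume 6+9+3=18, value 34+31+45=110
- bookshelf+wardrobe+dresser: volume 7+6+3=16, value 35+13+45=93
- mattress+wardrobe+dresser: volume 6+6+3=15, value 34+13+45=92
Best: $114.

$114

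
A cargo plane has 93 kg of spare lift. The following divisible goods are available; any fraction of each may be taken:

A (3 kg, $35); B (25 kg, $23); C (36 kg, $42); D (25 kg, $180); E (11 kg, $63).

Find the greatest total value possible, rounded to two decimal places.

Take in order of value per unit:
- A (35/3 per unit): all 3 → value 35, running total 35.00
- D (180/25 per unit): all 25 → value 180, running total 215.00
- E (63/11 per unit): all 11 → value 63, running total 278.00
- C (42/36 per unit): all 36 → value 42, running total 320.00
- B (23/25 per unit): 18 of 25 → value 18×23/25 = 16.5600, running total 336.56
Total 336.56.

336.56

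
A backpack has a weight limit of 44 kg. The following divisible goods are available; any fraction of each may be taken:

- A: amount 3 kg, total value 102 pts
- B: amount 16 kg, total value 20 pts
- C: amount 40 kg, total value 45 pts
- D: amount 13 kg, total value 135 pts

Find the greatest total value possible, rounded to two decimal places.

270.50

Take in order of value per unit:
- A (102/3 per unit): all 3 → value 102, running total 102.00
- D (135/13 per unit): all 13 → value 135, running total 237.00
- B (20/16 per unit): all 16 → value 20, running total 257.00
- C (45/40 per unit): 12 of 40 → value 12×45/40 = 13.5000, running total 270.50
Total 270.50.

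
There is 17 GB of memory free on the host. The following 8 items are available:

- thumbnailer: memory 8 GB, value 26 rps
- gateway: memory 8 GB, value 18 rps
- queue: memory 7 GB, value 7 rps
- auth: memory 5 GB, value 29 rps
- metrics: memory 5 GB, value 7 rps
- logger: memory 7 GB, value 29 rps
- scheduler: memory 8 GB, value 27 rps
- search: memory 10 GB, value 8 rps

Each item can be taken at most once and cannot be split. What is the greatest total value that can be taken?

65 rps

Check high-value combinations within 17 GB:
- auth+metrics+logger: memory 5+5+7=17, value 29+7+29=65
- auth+logger: memory 5+7=12, value 29+29=58
- auth+scheduler: memory 5+8=13, value 29+27=56
Best: 65 rps.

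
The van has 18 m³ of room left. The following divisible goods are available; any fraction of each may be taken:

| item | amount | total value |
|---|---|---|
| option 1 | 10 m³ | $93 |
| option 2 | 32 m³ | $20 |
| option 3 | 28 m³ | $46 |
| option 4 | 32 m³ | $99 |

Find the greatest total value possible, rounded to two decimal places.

Take in order of value per unit:
- option 1 (93/10 per unit): all 10 → value 93, running total 93.00
- option 4 (99/32 per unit): 8 of 32 → value 8×99/32 = 24.7500, running total 117.75
Total 117.75.

117.75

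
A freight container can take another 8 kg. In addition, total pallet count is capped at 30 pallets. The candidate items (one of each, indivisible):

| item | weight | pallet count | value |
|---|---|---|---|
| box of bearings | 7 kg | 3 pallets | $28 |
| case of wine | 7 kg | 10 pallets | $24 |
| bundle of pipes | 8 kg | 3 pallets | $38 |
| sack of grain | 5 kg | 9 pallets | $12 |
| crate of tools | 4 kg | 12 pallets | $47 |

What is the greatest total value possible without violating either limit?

$47

Feasible sets respecting both limits:
- crate of tools: weight 4, pallet count 12, value 47
- bundle of pipes: weight 8, pallet count 3, value 38
- box of bearings: weight 7, pallet count 3, value 28
- case of wine: weight 7, pallet count 10, value 24
Best: $47.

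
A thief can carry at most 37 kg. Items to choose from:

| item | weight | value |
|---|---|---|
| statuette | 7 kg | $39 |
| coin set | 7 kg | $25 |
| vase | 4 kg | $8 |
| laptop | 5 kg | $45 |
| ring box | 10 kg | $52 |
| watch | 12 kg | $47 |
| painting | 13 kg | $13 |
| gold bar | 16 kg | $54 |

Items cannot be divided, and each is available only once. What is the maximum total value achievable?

Check high-value combinations within 37 kg:
- statuette+laptop+ring box+watch: weight 7+5+10+12=34, value 39+45+52+47=183
- statuette+coin set+vase+laptop+ring box: weight 7+7+4+5+10=33, value 39+25+8+45+52=169
- coin set+laptop+ring box+watch: weight 7+5+10+12=34, value 25+45+52+47=169
Best: $183.

$183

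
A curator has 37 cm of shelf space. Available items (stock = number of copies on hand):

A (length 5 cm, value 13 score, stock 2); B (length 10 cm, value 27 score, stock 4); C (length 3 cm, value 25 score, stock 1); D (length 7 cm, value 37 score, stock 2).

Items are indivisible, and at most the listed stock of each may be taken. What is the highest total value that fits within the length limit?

Top feasible selections:
- 2×B + 1×C + 2×D: length 37, value 153
- 2×A + 1×B + 1×C + 2×D: length 37, value 152
Best: 153 score.

153 score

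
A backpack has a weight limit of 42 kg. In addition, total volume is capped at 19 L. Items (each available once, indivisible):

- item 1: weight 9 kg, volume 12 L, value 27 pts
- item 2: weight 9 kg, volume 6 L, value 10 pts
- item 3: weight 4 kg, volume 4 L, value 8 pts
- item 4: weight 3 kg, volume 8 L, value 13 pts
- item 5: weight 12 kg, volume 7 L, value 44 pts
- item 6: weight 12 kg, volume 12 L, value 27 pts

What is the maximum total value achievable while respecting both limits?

Feasible sets respecting both limits:
- item 1+item 5: weight 21, volume 19, value 71
- item 5+item 6: weight 24, volume 19, value 71
- item 3+item 4+item 5: weight 19, volume 19, value 65
Best: 71 pts.

71 pts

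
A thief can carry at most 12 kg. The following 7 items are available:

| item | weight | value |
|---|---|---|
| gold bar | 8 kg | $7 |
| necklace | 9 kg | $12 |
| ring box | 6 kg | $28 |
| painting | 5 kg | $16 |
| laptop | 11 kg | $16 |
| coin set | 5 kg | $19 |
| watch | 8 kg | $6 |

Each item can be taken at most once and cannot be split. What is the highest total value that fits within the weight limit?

$47

This is a 0/1 knapsack; check combinations near the capacity.
- ring box+coin set: weight 6+5=11, value 28+19=47
- ring box+painting: weight 6+5=11, value 28+16=44
- painting+coin set: weight 5+5=10, value 16+19=35
- ring box: weight 6, value 28
- coin set: weight 5, value 19
Best: $47.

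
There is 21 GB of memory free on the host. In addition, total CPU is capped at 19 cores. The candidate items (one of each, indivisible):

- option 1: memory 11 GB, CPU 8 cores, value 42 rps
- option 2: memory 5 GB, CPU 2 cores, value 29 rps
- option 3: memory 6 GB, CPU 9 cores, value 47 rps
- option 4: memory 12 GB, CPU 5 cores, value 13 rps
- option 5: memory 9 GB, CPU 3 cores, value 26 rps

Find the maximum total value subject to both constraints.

Feasible sets respecting both limits:
- option 2+option 3+option 5: memory 20, CPU 14, value 102
- option 1+option 3: memory 17, CPU 17, value 89
- option 2+option 3: memory 11, CPU 11, value 76
Best: 102 rps.

102 rps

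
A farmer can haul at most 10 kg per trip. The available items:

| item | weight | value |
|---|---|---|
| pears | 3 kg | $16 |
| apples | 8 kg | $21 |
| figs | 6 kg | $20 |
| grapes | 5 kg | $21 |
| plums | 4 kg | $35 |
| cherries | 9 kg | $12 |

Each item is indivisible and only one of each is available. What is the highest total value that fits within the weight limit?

This is a 0/1 knapsack; check combinations near the capacity.
- grapes+plums: weight 5+4=9, value 21+35=56
- figs+plums: weight 6+4=10, value 20+35=55
- pears+plums: weight 3+4=7, value 16+35=51
- pears+grapes: weight 3+5=8, value 16+21=37
- pears+figs: weight 3+6=9, value 16+20=36
Best: $56.

$56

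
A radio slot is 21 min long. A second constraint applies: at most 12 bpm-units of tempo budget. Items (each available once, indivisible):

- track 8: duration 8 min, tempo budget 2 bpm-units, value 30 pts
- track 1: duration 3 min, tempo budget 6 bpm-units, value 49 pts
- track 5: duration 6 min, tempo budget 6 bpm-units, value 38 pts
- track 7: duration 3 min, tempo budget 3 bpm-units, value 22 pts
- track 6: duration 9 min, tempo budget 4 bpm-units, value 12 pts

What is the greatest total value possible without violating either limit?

Feasible sets respecting both limits:
- track 8+track 1+track 7: duration 14, tempo budget 11, value 101
- track 8+track 1+track 6: duration 20, tempo budget 12, value 91
- track 8+track 5+track 7: duration 17, tempo budget 11, value 90
- track 1+track 5: duration 9, tempo budget 12, value 87
Best: 101 pts.

101 pts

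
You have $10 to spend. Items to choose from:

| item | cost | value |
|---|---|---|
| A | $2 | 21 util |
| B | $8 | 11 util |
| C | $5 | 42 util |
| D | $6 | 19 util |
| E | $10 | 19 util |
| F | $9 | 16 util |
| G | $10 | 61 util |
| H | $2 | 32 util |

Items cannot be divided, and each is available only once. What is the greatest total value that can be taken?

Check high-value combinations within $10:
- A+C+H: cost 2+5+2=9, value 21+42+32=95
- C+H: cost 5+2=7, value 42+32=74
- A+D+H: cost 2+6+2=10, value 21+19+32=72
Best: 95 util.

95 util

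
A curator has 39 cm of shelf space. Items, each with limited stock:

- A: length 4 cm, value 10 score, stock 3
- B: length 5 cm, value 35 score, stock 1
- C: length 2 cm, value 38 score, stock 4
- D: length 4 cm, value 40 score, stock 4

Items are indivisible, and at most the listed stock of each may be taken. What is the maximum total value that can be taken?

Top feasible selections:
- 2×A + 1×B + 4×C + 4×D: length 37, value 367
- 1×A + 1×B + 4×C + 4×D: length 33, value 357
Best: 367 score.

367 score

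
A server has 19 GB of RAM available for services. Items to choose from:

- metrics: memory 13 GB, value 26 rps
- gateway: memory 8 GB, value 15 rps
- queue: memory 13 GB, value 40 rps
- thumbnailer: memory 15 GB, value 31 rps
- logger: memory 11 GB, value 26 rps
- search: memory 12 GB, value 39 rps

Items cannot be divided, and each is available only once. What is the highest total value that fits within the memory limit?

Check high-value combinations within 19 GB:
- gateway+logger: memory 8+11=19, value 15+26=41
- queue: memory 13, value 40
- search: memory 12, value 39
Best: 41 rps.

41 rps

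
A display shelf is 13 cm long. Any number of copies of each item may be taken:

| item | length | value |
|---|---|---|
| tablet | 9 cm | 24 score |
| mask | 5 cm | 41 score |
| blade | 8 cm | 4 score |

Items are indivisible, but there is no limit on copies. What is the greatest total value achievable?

Best value-per-unit is mask at 41/5, and filling with it alone uses length 2×5=10. No mix of the others beats 2×41 = 82.

82 score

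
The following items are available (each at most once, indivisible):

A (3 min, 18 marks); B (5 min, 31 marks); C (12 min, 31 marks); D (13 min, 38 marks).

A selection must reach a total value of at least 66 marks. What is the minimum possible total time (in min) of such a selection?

18

Subsets with value ≥ 66, sorted by total time:
- B+D: time 18, value 69
- A+B+C: time 20, value 80
- A+B+D: time 21, value 87
Minimum time: 18 min.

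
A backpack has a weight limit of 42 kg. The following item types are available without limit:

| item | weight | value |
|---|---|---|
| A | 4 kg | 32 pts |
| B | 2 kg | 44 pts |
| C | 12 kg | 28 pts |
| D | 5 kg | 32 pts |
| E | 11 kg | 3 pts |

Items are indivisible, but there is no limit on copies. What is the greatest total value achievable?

924 pts

Best value-per-unit is B at 44/2, and filling with it alone uses weight 21×2=42. No mix of the others beats 21×44 = 924.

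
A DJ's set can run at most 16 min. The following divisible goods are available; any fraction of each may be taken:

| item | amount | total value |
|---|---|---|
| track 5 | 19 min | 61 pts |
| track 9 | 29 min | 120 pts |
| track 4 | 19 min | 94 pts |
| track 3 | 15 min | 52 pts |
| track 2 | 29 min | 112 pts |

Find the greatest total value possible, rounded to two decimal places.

Take in order of value per unit:
- track 4 (94/19 per unit): 16 of 19 → value 16×94/19 = 79.1579, running total 79.16
Total 79.16.

79.16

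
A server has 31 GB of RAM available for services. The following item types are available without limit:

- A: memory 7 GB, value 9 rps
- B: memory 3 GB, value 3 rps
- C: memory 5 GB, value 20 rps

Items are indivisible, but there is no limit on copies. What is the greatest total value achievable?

120 rps

Best value-per-unit is C at 20/5, and filling with it alone uses memory 6×5=30. No mix of the others beats 6×20 = 120.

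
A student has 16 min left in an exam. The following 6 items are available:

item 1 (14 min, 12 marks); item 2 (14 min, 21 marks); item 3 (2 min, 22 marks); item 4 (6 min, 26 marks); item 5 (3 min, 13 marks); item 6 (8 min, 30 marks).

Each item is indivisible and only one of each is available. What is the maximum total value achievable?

78 marks

This is a 0/1 knapsack; check combinations near the capacity.
- item 3+item 4+item 6: time 2+6+8=16, value 22+26+30=78
- item 3+item 5+item 6: time 2+3+8=13, value 22+13+30=65
- item 3+item 4+item 5: time 2+6+3=11, value 22+26+13=61
Best: 78 marks.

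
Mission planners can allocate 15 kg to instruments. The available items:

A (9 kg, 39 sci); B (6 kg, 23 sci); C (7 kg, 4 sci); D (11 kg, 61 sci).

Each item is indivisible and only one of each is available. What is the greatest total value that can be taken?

62 sci

Check high-value combinations within 15 kg:
- A+B: mass 9+6=15, value 39+23=62
- D: mass 11, value 61
- A: mass 9, value 39
Best: 62 sci.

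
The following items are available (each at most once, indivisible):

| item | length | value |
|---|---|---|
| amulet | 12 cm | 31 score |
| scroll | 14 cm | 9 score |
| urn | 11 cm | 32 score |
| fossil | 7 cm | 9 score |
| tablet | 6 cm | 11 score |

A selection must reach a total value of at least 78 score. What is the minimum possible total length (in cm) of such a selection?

36

Subsets with value ≥ 78, sorted by total length:
- amulet+urn+fossil+tablet: length 36, value 83
- amulet+scroll+urn+tablet: length 43, value 83
- amulet+scroll+urn+fossil: length 44, value 81
Minimum length: 36 cm.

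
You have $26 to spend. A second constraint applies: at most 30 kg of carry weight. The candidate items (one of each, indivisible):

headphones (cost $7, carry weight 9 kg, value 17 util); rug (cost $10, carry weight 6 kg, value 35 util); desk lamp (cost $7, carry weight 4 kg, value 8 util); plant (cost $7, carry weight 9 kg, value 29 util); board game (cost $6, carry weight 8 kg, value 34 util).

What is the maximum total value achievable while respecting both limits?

98 util

Feasible sets respecting both limits:
- rug+plant+board game: cost 23, carry weight 23, value 98
- headphones+rug+board game: cost 23, carry weight 23, value 86
- headphones+rug+plant: cost 24, carry weight 24, value 81
Best: 98 util.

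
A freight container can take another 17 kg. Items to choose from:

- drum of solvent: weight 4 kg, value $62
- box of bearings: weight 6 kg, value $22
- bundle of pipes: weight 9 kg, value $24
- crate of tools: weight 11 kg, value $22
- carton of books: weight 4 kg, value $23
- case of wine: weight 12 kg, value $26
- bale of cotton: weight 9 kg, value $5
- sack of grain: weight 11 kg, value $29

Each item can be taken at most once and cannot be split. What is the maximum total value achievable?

Check high-value combinations within 17 kg:
- drum of solvent+bundle of pipes+carton of books: weight 4+9+4=17, value 62+24+23=109
- drum of solvent+box of bearings+carton of books: weight 4+6+4=14, value 62+22+23=107
- drum of solvent+sack of grain: weight 4+11=15, value 62+29=91
Best: $109.

$109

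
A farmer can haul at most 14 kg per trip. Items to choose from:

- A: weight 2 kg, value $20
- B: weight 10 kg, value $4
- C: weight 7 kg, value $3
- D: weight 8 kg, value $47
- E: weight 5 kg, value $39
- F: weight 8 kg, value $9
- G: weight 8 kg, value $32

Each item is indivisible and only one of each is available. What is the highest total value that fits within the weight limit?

Check high-value combinations within 14 kg:
- D+E: weight 8+5=13, value 47+39=86
- E+G: weight 5+8=13, value 39+32=71
- A+D: weight 2+8=10, value 20+47=67
- A+C+E: weight 2+7+5=14, value 20+3+39=62
Best: $86.

$86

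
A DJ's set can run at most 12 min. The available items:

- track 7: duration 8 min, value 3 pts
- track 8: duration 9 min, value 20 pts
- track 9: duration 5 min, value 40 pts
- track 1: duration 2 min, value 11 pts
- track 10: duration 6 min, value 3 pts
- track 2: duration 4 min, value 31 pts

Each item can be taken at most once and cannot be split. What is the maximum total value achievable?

Check high-value combinations within 12 min:
- track 9+track 1+track 2: duration 5+2+4=11, value 40+11+31=82
- track 9+track 2: duration 5+4=9, value 40+31=71
- track 9+track 1: duration 5+2=7, value 40+11=51
- track 1+track 10+track 2: duration 2+6+4=12, value 11+3+31=45
- track 9+track 10: duration 5+6=11, value 40+3=43
Best: 82 pts.

82 pts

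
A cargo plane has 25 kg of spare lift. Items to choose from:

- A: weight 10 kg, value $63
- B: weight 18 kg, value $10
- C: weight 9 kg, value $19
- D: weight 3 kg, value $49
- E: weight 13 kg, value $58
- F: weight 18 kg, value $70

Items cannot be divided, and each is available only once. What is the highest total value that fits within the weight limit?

$131

This is a 0/1 knapsack; check combinations near the capacity.
- A+C+D: weight 10+9+3=22, value 63+19+49=131
- C+D+E: weight 9+3+13=25, value 19+49+58=126
- A+E: weight 10+13=23, value 63+58=121
- D+F: weight 3+18=21, value 49+70=119
Best: $131.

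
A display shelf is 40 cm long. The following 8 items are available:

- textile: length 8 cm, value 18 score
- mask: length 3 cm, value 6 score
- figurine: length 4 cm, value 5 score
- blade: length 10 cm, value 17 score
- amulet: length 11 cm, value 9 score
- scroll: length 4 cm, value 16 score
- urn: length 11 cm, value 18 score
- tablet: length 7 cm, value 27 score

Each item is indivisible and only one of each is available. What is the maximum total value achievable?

Check high-value combinations within 40 cm:
- textile+blade+scroll+urn+tablet: length 8+10+4+11+7=40, value 18+17+16+18+27=96
- textile+mask+figurine+scroll+urn+tablet: length 8+3+4+4+11+7=37, value 18+6+5+16+18+27=90
- textile+mask+figurine+blade+scroll+tablet: length 8+3+4+10+4+7=36, value 18+6+5+17+16+27=89
- mask+figurine+blade+scroll+urn+tablet: length 3+4+10+4+11+7=39, value 6+5+17+16+18+27=89
- textile+blade+amulet+scroll+tablet: length 8+10+11+4+7=40, value 18+17+9+16+27=87
Best: 96 score.

96 score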